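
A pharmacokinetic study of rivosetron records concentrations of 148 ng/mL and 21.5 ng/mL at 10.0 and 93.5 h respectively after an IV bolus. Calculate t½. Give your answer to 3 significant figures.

k = ln(C₁/C₂) / (t₂ − t₁) = ln(148/21.5) / (93.5 − 10.0)
  = 1.929 / 83.50 = 0.02310 h⁻¹
t½ = ln 2 / k = ln 2 / 0.02310 ≈ 30.0 hours

30.0 hours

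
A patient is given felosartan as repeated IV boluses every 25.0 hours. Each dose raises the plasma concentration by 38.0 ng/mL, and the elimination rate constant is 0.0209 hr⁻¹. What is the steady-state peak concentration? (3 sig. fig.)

Fraction remaining after one interval: e^(−kτ) = e^(−0.02090 × 25.0) = 0.5930
R = 1 / (1 − 0.5930) = 2.457
Css,max = 38.0 × 2.457 ≈ 93.4 ng/mL

93.4 ng/mL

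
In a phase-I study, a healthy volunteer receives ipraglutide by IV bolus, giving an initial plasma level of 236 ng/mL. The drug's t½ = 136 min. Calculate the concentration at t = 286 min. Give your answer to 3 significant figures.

54.9 ng/mL

k = ln 2 / 136 = 0.005097 min⁻¹
C(t) = C₀ e^(−kt) = 236 × e^(−0.005097 × 286) = 236 × e^(−1.458) = 236 × 0.2328 ≈ 54.9 ng/mL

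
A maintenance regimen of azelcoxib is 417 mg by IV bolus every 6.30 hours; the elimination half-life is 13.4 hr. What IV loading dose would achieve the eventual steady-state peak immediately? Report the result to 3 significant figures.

1500 mg

k = ln 2 / 13.4 = 0.05173 hr⁻¹
Accumulation ratio R = 1 / (1 − e^(−kτ)) = 1 / (1 − e^(−0.05173×6.30)) = 1 / (1 − 0.7219) = 3.596
Loading dose = maintenance dose × R = 417 × 3.596 ≈ 1500 mg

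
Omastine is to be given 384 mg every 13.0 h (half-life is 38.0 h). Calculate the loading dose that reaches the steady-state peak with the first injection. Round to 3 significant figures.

k = ln 2 / 38.0 = 0.01824 h⁻¹
Accumulation ratio R = 1 / (1 − e^(−kτ)) = 1 / (1 − e^(−0.01824×13.0)) = 1 / (1 − 0.7889) = 4.737
Loading dose = maintenance dose × R = 384 × 4.737 ≈ 1820 mg

1820 mg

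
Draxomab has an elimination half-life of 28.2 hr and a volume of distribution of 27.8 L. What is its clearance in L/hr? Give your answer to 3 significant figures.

k = ln 2 / t½ = ln 2 / 28.2 = 0.02458 hr⁻¹
CL = k · V = 0.02458 × 27.8 ≈ 0.683 L/hr

0.683 L/hr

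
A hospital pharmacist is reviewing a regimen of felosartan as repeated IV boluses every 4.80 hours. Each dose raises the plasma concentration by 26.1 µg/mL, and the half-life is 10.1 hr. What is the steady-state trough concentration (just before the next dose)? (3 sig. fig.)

66.9 µg/mL

k = ln 2 / 10.1 = 0.06863 hr⁻¹
Fraction remaining after one interval: e^(−kτ) = e^(−0.06863 × 4.80) = 0.7193
R = 1 / (1 − 0.7193) = 3.563
Css,max = 26.1 × 3.563 = 93.00 µg/mL
Css,min = Css,max × e^(−kτ) = 93.00 × 0.7193 ≈ 66.9 µg/mL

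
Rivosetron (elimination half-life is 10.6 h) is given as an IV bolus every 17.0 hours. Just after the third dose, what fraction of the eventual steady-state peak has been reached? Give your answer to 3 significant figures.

0.964

k = ln 2 / 10.6 = 0.06539 h⁻¹
f_n = 1 − e^(−nkτ) = 1 − e^(−3 × 0.06539 × 17.0) = 1 − e^(−3.335) = 1 − 0.03562 ≈ 0.964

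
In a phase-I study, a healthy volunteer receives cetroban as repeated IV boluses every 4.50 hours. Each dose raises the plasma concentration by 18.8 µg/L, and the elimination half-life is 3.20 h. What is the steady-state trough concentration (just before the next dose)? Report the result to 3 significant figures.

11.4 µg/L

k = ln 2 / 3.20 = 0.2166 h⁻¹
Fraction remaining after one interval: e^(−kτ) = e^(−0.2166 × 4.50) = 0.3773
R = 1 / (1 − 0.3773) = 1.606
Css,max = 18.8 × 1.606 = 30.19 µg/L
Css,min = Css,max × e^(−kτ) = 30.19 × 0.3773 ≈ 11.4 µg/L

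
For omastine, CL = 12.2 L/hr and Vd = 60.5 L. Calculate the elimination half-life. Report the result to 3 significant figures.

k = CL / V = 12.2 / 60.5 = 0.2017 hr⁻¹
t½ = ln 2 / k = ln 2 / 0.2017 ≈ 3.44 hours

3.44 hours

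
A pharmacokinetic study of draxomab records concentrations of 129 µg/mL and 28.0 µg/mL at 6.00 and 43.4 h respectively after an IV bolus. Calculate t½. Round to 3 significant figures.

k = ln(C₁/C₂) / (t₂ − t₁) = ln(129/28.0) / (43.4 − 6.00)
  = 1.528 / 37.40 = 0.04085 h⁻¹
t½ = ln 2 / k = ln 2 / 0.04085 ≈ 17.0 hours

17.0 hours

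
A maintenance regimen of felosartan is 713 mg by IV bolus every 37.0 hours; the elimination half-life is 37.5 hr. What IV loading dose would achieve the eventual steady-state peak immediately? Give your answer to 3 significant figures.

1440 mg

k = ln 2 / 37.5 = 0.01848 hr⁻¹
Accumulation ratio R = 1 / (1 − e^(−kτ)) = 1 / (1 − e^(−0.01848×37.0)) = 1 / (1 − 0.5046) = 2.019
Loading dose = maintenance dose × R = 713 × 2.019 ≈ 1440 mg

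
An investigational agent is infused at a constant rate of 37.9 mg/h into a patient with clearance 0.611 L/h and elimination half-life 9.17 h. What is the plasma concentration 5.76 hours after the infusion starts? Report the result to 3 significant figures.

Css = rate / CL = 37.9 / 0.611 = 62.03 µg/mL
k = ln 2 / 9.17 = 0.07559 h⁻¹
C(t) = Css (1 − e^(−kt)) = 62.03 × (1 − e^(−0.4354)) = 62.03 × 0.3530 ≈ 21.9 µg/mL

21.9 µg/mL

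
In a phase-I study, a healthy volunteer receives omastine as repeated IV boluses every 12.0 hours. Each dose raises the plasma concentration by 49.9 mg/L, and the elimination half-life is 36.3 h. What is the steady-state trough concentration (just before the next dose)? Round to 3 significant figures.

k = ln 2 / 36.3 = 0.01909 h⁻¹
Fraction remaining after one interval: e^(−kτ) = e^(−0.01909 × 12.0) = 0.7952
R = 1 / (1 − 0.7952) = 4.883
Css,max = 49.9 × 4.883 = 243.7 mg/L
Css,min = Css,max × e^(−kτ) = 243.7 × 0.7952 ≈ 194 mg/L

194 mg/L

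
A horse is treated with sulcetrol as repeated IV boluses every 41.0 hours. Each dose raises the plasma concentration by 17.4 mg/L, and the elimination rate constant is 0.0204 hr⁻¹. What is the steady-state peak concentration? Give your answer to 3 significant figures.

Fraction remaining after one interval: e^(−kτ) = e^(−0.02040 × 41.0) = 0.4333
R = 1 / (1 − 0.4333) = 1.765
Css,max = 17.4 × 1.765 ≈ 30.7 mg/L

30.7 mg/L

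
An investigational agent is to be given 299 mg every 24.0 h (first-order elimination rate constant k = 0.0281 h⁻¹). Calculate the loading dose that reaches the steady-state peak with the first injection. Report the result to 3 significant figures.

Accumulation ratio R = 1 / (1 − e^(−kτ)) = 1 / (1 − e^(−0.02810×24.0)) = 1 / (1 − 0.5095) = 2.039
Loading dose = maintenance dose × R = 299 × 2.039 ≈ 610 mg

610 mg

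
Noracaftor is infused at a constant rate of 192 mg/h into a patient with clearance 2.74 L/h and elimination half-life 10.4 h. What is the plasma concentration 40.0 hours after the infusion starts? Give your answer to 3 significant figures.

Css = rate / CL = 192 / 2.74 = 70.07 mg/L
k = ln 2 / 10.4 = 0.06665 h⁻¹
C(t) = Css (1 − e^(−kt)) = 70.07 × (1 − e^(−2.666)) = 70.07 × 0.9305 ≈ 65.2 mg/L

65.2 mg/L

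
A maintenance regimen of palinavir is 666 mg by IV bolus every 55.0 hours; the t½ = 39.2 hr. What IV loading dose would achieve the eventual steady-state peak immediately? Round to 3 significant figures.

k = ln 2 / 39.2 = 0.01768 hr⁻¹
Accumulation ratio R = 1 / (1 − e^(−kτ)) = 1 / (1 − e^(−0.01768×55.0)) = 1 / (1 − 0.3781) = 1.608
Loading dose = maintenance dose × R = 666 × 1.608 ≈ 1070 mg

1070 mg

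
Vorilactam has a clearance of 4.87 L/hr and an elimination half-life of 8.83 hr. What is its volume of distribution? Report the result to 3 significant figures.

k = ln 2 / t½ = ln 2 / 8.83 = 0.07850 hr⁻¹
V = CL / k = 4.87 / 0.07850 ≈ 62.0 L

62.0 L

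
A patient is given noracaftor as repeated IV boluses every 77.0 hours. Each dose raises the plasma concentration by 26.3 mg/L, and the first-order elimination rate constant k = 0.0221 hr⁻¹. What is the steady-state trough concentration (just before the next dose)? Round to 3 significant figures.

5.87 mg/L

Fraction remaining after one interval: e^(−kτ) = e^(−0.02210 × 77.0) = 0.1824
R = 1 / (1 − 0.1824) = 1.223
Css,max = 26.3 × 1.223 = 32.17 mg/L
Css,min = Css,max × e^(−kτ) = 32.17 × 0.1824 ≈ 5.87 mg/L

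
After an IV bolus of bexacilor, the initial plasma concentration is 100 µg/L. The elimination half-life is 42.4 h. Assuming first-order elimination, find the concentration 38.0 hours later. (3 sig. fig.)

53.7 µg/L

k = ln 2 / 42.4 = 0.01635 h⁻¹
C(t) = C₀ e^(−kt) = 100 × e^(−0.01635 × 38.0) = 100 × e^(−0.6212) = 100 × 0.5373 ≈ 53.7 µg/L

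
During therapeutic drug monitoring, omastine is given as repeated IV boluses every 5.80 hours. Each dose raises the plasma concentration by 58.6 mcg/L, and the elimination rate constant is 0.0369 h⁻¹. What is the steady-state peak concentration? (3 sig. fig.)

Fraction remaining after one interval: e^(−kτ) = e^(−0.03690 × 5.80) = 0.8073
R = 1 / (1 − 0.8073) = 5.190
Css,max = 58.6 × 5.190 ≈ 304 mcg/L

304 mcg/L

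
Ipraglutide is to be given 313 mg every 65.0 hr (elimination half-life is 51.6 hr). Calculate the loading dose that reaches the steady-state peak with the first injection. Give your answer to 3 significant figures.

k = ln 2 / 51.6 = 0.01343 hr⁻¹
Accumulation ratio R = 1 / (1 − e^(−kτ)) = 1 / (1 − e^(−0.01343×65.0)) = 1 / (1 − 0.4176) = 1.717
Loading dose = maintenance dose × R = 313 × 1.717 ≈ 537 mg

537 mg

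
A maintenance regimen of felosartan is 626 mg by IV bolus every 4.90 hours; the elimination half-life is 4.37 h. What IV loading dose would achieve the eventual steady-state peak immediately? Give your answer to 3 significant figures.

1160 mg

k = ln 2 / 4.37 = 0.1586 h⁻¹
Accumulation ratio R = 1 / (1 − e^(−kτ)) = 1 / (1 − e^(−0.1586×4.90)) = 1 / (1 − 0.4597) = 1.851
Loading dose = maintenance dose × R = 626 × 1.851 ≈ 1160 mg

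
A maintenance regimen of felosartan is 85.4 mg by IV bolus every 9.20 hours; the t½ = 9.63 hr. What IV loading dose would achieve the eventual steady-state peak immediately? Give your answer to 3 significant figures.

k = ln 2 / 9.63 = 0.07198 hr⁻¹
Accumulation ratio R = 1 / (1 − e^(−kτ)) = 1 / (1 − e^(−0.07198×9.20)) = 1 / (1 − 0.5157) = 2.065
Loading dose = maintenance dose × R = 85.4 × 2.065 ≈ 176 mg

176 mg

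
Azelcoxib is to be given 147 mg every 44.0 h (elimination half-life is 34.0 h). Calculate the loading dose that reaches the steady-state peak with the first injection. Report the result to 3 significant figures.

248 mg

k = ln 2 / 34.0 = 0.02039 h⁻¹
Accumulation ratio R = 1 / (1 − e^(−kτ)) = 1 / (1 − e^(−0.02039×44.0)) = 1 / (1 − 0.4078) = 1.689
Loading dose = maintenance dose × R = 147 × 1.689 ≈ 248 mg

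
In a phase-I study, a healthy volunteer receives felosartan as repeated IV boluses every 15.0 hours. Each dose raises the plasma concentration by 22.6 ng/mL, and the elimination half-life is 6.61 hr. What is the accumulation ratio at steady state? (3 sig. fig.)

k = ln 2 / 6.61 = 0.1049 hr⁻¹
Fraction remaining after one interval: e^(−kτ) = e^(−0.1049 × 15.0) = 0.2074
R = 1 / (1 − 0.2074) = 1 / 0.7926 ≈ 1.26

1.26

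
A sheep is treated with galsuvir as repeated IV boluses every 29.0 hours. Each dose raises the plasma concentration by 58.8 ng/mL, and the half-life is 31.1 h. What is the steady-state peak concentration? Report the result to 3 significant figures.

124 ng/mL

k = ln 2 / 31.1 = 0.02229 h⁻¹
Fraction remaining after one interval: e^(−kτ) = e^(−0.02229 × 29.0) = 0.5240
R = 1 / (1 − 0.5240) = 2.101
Css,max = 58.8 × 2.101 ≈ 124 ng/mL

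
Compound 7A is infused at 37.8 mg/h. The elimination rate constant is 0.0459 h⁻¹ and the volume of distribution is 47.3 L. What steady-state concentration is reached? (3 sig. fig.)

17.4 mg/L

CL = k · V = 0.0459 × 47.3 = 2.171 L/h
Css = rate / CL = 37.8 / 2.171 ≈ 17.4 mg/L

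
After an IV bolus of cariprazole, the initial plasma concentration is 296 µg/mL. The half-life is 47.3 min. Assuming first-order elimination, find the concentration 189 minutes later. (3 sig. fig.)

k = ln 2 / 47.3 = 0.01465 min⁻¹
189 min is 3.996 half-lives, so C = 296 × (1/2)^3.996 = 296 × 0.06268 ≈ 18.6 µg/mL

18.6 µg/mL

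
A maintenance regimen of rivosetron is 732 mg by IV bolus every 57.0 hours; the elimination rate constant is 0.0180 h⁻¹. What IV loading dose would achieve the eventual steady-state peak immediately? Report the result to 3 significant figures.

Accumulation ratio R = 1 / (1 − e^(−kτ)) = 1 / (1 − e^(−0.01800×57.0)) = 1 / (1 − 0.3584) = 1.559
Loading dose = maintenance dose × R = 732 × 1.559 ≈ 1140 mg

1140 mg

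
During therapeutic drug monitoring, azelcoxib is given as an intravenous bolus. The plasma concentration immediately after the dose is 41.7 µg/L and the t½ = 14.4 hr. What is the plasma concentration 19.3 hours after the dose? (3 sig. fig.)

16.5 µg/L

k = ln 2 / 14.4 = 0.04814 hr⁻¹
19.3 hr is 1.340 half-lives, so C = 41.7 × (1/2)^1.340 = 41.7 × 0.3949 ≈ 16.5 µg/L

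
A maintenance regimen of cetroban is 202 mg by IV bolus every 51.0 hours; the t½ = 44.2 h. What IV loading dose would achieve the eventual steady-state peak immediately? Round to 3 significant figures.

367 mg

k = ln 2 / 44.2 = 0.01568 h⁻¹
Accumulation ratio R = 1 / (1 − e^(−kτ)) = 1 / (1 − e^(−0.01568×51.0)) = 1 / (1 − 0.4494) = 1.816
Loading dose = maintenance dose × R = 202 × 1.816 ≈ 367 mg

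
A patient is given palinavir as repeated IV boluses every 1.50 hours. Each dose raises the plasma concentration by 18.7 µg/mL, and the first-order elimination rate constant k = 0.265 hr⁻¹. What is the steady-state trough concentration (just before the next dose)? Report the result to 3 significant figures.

Fraction remaining after one interval: e^(−kτ) = e^(−0.2650 × 1.50) = 0.6720
R = 1 / (1 − 0.6720) = 3.049
Css,max = 18.7 × 3.049 = 57.01 µg/mL
Css,min = Css,max × e^(−kτ) = 57.01 × 0.6720 ≈ 38.3 µg/mL

38.3 µg/mL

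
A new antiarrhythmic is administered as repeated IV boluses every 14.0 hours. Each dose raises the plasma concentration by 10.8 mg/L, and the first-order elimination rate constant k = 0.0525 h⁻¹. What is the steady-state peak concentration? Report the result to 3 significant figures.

20.7 mg/L

Fraction remaining after one interval: e^(−kτ) = e^(−0.05250 × 14.0) = 0.4795
R = 1 / (1 − 0.4795) = 1.921
Css,max = 10.8 × 1.921 ≈ 20.7 mg/L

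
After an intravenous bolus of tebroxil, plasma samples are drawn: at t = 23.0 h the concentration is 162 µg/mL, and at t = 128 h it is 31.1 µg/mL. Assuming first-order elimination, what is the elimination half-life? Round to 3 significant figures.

44.1 hours

k = ln(C₁/C₂) / (t₂ − t₁) = ln(162/31.1) / (128 − 23.0)
  = 1.650 / 105.0 = 0.01572 h⁻¹
t½ = ln 2 / k = ln 2 / 0.01572 ≈ 44.1 hours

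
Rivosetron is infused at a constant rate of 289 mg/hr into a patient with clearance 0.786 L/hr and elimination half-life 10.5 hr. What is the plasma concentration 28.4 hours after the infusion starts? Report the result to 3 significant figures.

Css = rate / CL = 289 / 0.786 = 367.7 µg/mL
k = ln 2 / 10.5 = 0.06601 hr⁻¹
C(t) = Css (1 − e^(−kt)) = 367.7 × (1 − e^(−1.875)) = 367.7 × 0.8466 ≈ 311 µg/mL

311 µg/mL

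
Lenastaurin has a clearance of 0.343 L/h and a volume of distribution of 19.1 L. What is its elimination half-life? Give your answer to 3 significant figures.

38.6 hours

k = CL / V = 0.343 / 19.1 = 0.01796 h⁻¹
t½ = ln 2 / k = ln 2 / 0.01796 ≈ 38.6 hours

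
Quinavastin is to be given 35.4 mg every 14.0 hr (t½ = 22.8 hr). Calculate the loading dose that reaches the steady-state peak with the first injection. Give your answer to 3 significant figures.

k = ln 2 / 22.8 = 0.03040 hr⁻¹
Accumulation ratio R = 1 / (1 − e^(−kτ)) = 1 / (1 − e^(−0.03040×14.0)) = 1 / (1 − 0.6534) = 2.885
Loading dose = maintenance dose × R = 35.4 × 2.885 ≈ 102 mg

102 mg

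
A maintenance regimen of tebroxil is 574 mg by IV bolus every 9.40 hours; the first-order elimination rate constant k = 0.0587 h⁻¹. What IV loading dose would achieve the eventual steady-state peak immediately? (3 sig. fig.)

Accumulation ratio R = 1 / (1 − e^(−kτ)) = 1 / (1 − e^(−0.05870×9.40)) = 1 / (1 − 0.5759) = 2.358
Loading dose = maintenance dose × R = 574 × 2.358 ≈ 1350 mg

1350 mg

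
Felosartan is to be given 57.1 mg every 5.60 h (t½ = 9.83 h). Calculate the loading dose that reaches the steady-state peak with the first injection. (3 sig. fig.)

k = ln 2 / 9.83 = 0.07051 h⁻¹
Accumulation ratio R = 1 / (1 − e^(−kτ)) = 1 / (1 − e^(−0.07051×5.60)) = 1 / (1 − 0.6738) = 3.065
Loading dose = maintenance dose × R = 57.1 × 3.065 ≈ 175 mg

175 mg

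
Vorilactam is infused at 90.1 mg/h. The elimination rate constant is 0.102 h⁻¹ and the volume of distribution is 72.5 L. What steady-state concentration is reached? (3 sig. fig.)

12.2 mg/L

CL = k · V = 0.102 × 72.5 = 7.395 L/h
Css = rate / CL = 90.1 / 7.395 ≈ 12.2 mg/L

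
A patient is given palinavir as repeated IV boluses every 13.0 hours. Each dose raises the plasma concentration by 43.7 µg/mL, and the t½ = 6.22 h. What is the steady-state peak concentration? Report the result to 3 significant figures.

k = ln 2 / 6.22 = 0.1114 h⁻¹
Fraction remaining after one interval: e^(−kτ) = e^(−0.1114 × 13.0) = 0.2349
R = 1 / (1 − 0.2349) = 1.307
Css,max = 43.7 × 1.307 ≈ 57.1 µg/mL

57.1 µg/mL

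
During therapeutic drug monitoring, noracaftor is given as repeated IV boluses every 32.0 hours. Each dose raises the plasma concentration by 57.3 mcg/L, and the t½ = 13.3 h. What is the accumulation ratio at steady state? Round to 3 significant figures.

k = ln 2 / 13.3 = 0.05212 h⁻¹
Fraction remaining after one interval: e^(−kτ) = e^(−0.05212 × 32.0) = 0.1887
R = 1 / (1 − 0.1887) = 1 / 0.8113 ≈ 1.23

1.23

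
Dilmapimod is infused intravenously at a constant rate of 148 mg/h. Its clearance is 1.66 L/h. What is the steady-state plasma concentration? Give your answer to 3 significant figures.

Css = infusion rate / CL = 148 / 1.66 ≈ 89.2 µg/mL

89.2 µg/mL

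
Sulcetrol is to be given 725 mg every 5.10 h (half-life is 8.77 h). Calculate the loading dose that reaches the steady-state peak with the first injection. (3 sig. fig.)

k = ln 2 / 8.77 = 0.07904 h⁻¹
Accumulation ratio R = 1 / (1 − e^(−kτ)) = 1 / (1 − e^(−0.07904×5.10)) = 1 / (1 − 0.6683) = 3.014
Loading dose = maintenance dose × R = 725 × 3.014 ≈ 2190 mg

2190 mg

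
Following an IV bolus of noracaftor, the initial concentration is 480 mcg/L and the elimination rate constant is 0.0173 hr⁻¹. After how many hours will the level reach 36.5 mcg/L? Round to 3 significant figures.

149 hours

C(t) = C₀ e^(−kt)  ⇒  t = ln(C₀/C) / k
t = ln(480/36.5) / 0.01730 = 2.576 / 0.01730 ≈ 149 hours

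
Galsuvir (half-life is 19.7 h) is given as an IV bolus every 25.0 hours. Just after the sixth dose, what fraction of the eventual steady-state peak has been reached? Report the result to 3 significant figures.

0.995

k = ln 2 / 19.7 = 0.03519 h⁻¹
f_n = 1 − e^(−nkτ) = 1 − e^(−6 × 0.03519 × 25.0) = 1 − e^(−5.278) = 1 − 0.005104 ≈ 0.995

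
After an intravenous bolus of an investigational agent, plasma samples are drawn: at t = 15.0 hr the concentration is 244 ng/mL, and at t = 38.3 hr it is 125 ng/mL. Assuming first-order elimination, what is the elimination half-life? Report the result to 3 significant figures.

k = ln(C₁/C₂) / (t₂ − t₁) = ln(244/125) / (38.3 − 15.0)
  = 0.6689 / 23.30 = 0.02871 hr⁻¹
t½ = ln 2 / k = ln 2 / 0.02871 ≈ 24.1 hours

24.1 hours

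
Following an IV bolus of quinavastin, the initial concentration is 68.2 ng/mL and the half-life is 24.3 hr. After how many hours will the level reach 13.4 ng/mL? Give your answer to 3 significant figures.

57.0 hours

k = ln 2 / 24.3 = 0.02852 hr⁻¹
C(t) = C₀ e^(−kt)  ⇒  t = ln(C₀/C) / k
t = ln(68.2/13.4) / 0.02852 = 1.627 / 0.02852 ≈ 57.0 hours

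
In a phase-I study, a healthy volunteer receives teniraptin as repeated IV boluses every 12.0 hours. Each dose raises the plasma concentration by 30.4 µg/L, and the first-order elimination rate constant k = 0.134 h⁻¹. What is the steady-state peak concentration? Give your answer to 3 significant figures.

38.0 µg/L

Fraction remaining after one interval: e^(−kτ) = e^(−0.1340 × 12.0) = 0.2003
R = 1 / (1 − 0.2003) = 1.250
Css,max = 30.4 × 1.250 ≈ 38.0 µg/L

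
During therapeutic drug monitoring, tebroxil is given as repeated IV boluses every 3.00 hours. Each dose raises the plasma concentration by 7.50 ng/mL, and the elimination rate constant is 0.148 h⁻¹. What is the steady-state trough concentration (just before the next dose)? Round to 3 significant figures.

Fraction remaining after one interval: e^(−kτ) = e^(−0.1480 × 3.00) = 0.6415
R = 1 / (1 − 0.6415) = 2.789
Css,max = 7.50 × 2.789 = 20.92 ng/mL
Css,min = Css,max × e^(−kτ) = 20.92 × 0.6415 ≈ 13.4 ng/mL

13.4 ng/mL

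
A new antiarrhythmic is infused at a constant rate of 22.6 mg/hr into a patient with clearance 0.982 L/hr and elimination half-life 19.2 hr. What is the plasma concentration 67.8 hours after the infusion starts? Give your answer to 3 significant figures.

Css = rate / CL = 22.6 / 0.982 = 23.01 µg/mL
k = ln 2 / 19.2 = 0.03610 hr⁻¹
C(t) = Css (1 − e^(−kt)) = 23.01 × (1 − e^(−2.448)) = 23.01 × 0.9135 ≈ 21.0 µg/mL

21.0 µg/mL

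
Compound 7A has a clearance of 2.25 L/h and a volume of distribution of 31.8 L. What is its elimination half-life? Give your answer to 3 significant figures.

k = CL / V = 2.25 / 31.8 = 0.07075 h⁻¹
t½ = ln 2 / k = ln 2 / 0.07075 ≈ 9.80 hours

9.80 hours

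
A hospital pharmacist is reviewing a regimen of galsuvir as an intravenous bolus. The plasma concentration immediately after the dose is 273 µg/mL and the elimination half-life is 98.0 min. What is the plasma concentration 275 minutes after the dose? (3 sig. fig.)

39.0 µg/mL

k = ln 2 / 98.0 = 0.007073 min⁻¹
275 min is 2.806 half-lives, so C = 273 × (1/2)^2.806 = 273 × 0.1430 ≈ 39.0 µg/mL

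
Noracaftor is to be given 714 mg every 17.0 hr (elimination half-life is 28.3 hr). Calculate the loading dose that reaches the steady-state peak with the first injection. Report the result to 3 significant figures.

2100 mg

k = ln 2 / 28.3 = 0.02449 hr⁻¹
Accumulation ratio R = 1 / (1 − e^(−kτ)) = 1 / (1 − e^(−0.02449×17.0)) = 1 / (1 − 0.6594) = 2.936
Loading dose = maintenance dose × R = 714 × 2.936 ≈ 2100 mg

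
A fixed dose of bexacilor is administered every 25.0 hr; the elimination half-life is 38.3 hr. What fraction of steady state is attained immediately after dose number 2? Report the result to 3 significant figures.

0.595

k = ln 2 / 38.3 = 0.01810 hr⁻¹
f_n = 1 − e^(−nkτ) = 1 − e^(−2 × 0.01810 × 25.0) = 1 − e^(−0.9049) = 1 − 0.4046 ≈ 0.595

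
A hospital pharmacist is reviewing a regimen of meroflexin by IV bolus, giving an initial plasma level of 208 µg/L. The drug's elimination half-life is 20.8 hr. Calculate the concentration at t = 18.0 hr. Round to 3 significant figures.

114 µg/L

k = ln 2 / 20.8 = 0.03332 hr⁻¹
C(t) = C₀ e^(−kt) = 208 × e^(−0.03332 × 18.0) = 208 × e^(−0.5998) = 208 × 0.5489 ≈ 114 µg/L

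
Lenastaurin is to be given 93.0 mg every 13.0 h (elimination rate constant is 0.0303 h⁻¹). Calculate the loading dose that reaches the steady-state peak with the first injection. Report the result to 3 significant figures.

286 mg

Accumulation ratio R = 1 / (1 − e^(−kτ)) = 1 / (1 − e^(−0.03030×13.0)) = 1 / (1 − 0.6744) = 3.071
Loading dose = maintenance dose × R = 93.0 × 3.071 ≈ 286 mg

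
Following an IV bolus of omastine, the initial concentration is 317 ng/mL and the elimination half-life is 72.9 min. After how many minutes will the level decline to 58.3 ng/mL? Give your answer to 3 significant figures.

k = ln 2 / 72.9 = 0.009508 min⁻¹
C(t) = C₀ e^(−kt)  ⇒  t = ln(C₀/C) / k
t = ln(317/58.3) / 0.009508 = 1.693 / 0.009508 ≈ 178 minutes

178 minutes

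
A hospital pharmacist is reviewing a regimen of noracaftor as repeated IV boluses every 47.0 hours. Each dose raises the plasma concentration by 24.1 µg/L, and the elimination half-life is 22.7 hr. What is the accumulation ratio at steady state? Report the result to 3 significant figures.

1.31

k = ln 2 / 22.7 = 0.03054 hr⁻¹
Fraction remaining after one interval: e^(−kτ) = e^(−0.03054 × 47.0) = 0.2381
R = 1 / (1 − 0.2381) = 1 / 0.7619 ≈ 1.31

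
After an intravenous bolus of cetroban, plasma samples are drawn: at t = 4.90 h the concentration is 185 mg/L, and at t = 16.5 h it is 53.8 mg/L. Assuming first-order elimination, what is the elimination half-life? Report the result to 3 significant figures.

k = ln(C₁/C₂) / (t₂ − t₁) = ln(185/53.8) / (16.5 − 4.90)
  = 1.235 / 11.60 = 0.1065 h⁻¹
t½ = ln 2 / k = ln 2 / 0.1065 ≈ 6.51 hours

6.51 hours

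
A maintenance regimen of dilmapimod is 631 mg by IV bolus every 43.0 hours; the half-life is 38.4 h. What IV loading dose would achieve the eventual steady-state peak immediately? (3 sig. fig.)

k = ln 2 / 38.4 = 0.01805 h⁻¹
Accumulation ratio R = 1 / (1 − e^(−kτ)) = 1 / (1 − e^(−0.01805×43.0)) = 1 / (1 − 0.4602) = 1.852
Loading dose = maintenance dose × R = 631 × 1.852 ≈ 1170 mg

1170 mg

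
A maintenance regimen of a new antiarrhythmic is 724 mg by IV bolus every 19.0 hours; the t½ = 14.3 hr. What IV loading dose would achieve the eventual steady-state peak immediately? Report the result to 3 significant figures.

k = ln 2 / 14.3 = 0.04847 hr⁻¹
Accumulation ratio R = 1 / (1 − e^(−kτ)) = 1 / (1 − e^(−0.04847×19.0)) = 1 / (1 − 0.3981) = 1.662
Loading dose = maintenance dose × R = 724 × 1.662 ≈ 1200 mg

1200 mg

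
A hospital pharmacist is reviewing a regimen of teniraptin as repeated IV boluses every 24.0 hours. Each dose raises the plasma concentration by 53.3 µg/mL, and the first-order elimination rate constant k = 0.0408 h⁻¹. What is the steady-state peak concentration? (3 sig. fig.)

Fraction remaining after one interval: e^(−kτ) = e^(−0.04080 × 24.0) = 0.3756
R = 1 / (1 − 0.3756) = 1.602
Css,max = 53.3 × 1.602 ≈ 85.4 µg/mL

85.4 µg/mL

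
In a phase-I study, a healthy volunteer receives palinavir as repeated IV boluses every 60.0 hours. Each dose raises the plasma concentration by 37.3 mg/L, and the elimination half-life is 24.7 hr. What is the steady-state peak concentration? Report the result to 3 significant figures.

k = ln 2 / 24.7 = 0.02806 hr⁻¹
Fraction remaining after one interval: e^(−kτ) = e^(−0.02806 × 60.0) = 0.1857
R = 1 / (1 − 0.1857) = 1.228
Css,max = 37.3 × 1.228 ≈ 45.8 mg/L

45.8 mg/L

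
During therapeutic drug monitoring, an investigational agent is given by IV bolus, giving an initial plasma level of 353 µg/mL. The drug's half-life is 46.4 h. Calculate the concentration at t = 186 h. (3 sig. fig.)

21.9 µg/mL

k = ln 2 / 46.4 = 0.01494 h⁻¹
C(t) = C₀ e^(−kt) = 353 × e^(−0.01494 × 186) = 353 × e^(−2.779) = 353 × 0.06213 ≈ 21.9 µg/mL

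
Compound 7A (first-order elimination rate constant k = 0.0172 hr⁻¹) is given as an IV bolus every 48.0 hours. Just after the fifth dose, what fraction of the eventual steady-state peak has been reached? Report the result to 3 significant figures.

0.984

f_n = 1 − e^(−nkτ) = 1 − e^(−5 × 0.01720 × 48.0) = 1 − e^(−4.128) = 1 − 0.01612 ≈ 0.984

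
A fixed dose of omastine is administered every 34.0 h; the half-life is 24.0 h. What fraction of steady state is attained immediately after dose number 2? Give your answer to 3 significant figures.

k = ln 2 / 24.0 = 0.02888 h⁻¹
f_n = 1 − e^(−nkτ) = 1 − e^(−2 × 0.02888 × 34.0) = 1 − e^(−1.964) = 1 − 0.1403 ≈ 0.860

0.860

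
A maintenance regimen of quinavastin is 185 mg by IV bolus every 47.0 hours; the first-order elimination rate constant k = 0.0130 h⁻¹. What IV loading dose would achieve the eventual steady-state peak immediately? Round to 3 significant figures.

405 mg

Accumulation ratio R = 1 / (1 − e^(−kτ)) = 1 / (1 − e^(−0.01300×47.0)) = 1 / (1 − 0.5428) = 2.187
Loading dose = maintenance dose × R = 185 × 2.187 ≈ 405 mg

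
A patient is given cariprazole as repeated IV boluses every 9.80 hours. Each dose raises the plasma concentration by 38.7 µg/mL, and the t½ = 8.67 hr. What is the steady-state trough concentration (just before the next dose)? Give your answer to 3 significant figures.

k = ln 2 / 8.67 = 0.07995 hr⁻¹
Fraction remaining after one interval: e^(−kτ) = e^(−0.07995 × 9.80) = 0.4568
R = 1 / (1 − 0.4568) = 1.841
Css,max = 38.7 × 1.841 = 71.25 µg/mL
Css,min = Css,max × e^(−kτ) = 71.25 × 0.4568 ≈ 32.5 µg/mL

32.5 µg/mL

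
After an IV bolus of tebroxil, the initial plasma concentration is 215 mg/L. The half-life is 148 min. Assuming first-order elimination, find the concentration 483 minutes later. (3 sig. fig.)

22.4 mg/L

k = ln 2 / 148 = 0.004683 min⁻¹
C(t) = C₀ e^(−kt) = 215 × e^(−0.004683 × 483) = 215 × e^(−2.262) = 215 × 0.1041 ≈ 22.4 mg/L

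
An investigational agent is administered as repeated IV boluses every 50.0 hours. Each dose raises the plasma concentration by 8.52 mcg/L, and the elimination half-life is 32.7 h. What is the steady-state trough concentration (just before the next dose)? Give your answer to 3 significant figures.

k = ln 2 / 32.7 = 0.02120 h⁻¹
Fraction remaining after one interval: e^(−kτ) = e^(−0.02120 × 50.0) = 0.3465
R = 1 / (1 − 0.3465) = 1.530
Css,max = 8.52 × 1.530 = 13.04 mcg/L
Css,min = Css,max × e^(−kτ) = 13.04 × 0.3465 ≈ 4.52 mcg/L

4.52 mcg/L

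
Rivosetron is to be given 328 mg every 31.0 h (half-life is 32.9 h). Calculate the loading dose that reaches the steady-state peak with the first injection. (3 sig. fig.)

k = ln 2 / 32.9 = 0.02107 h⁻¹
Accumulation ratio R = 1 / (1 − e^(−kτ)) = 1 / (1 − e^(−0.02107×31.0)) = 1 / (1 − 0.5204) = 2.085
Loading dose = maintenance dose × R = 328 × 2.085 ≈ 684 mg

684 mg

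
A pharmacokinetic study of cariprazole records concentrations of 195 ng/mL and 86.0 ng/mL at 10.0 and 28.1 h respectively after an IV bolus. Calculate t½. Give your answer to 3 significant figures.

15.3 hours

k = ln(C₁/C₂) / (t₂ − t₁) = ln(195/86.0) / (28.1 − 10.0)
  = 0.8187 / 18.10 = 0.04523 h⁻¹
t½ = ln 2 / k = ln 2 / 0.04523 ≈ 15.3 hours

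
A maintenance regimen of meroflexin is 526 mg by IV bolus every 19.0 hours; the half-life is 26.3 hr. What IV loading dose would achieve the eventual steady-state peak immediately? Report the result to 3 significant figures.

k = ln 2 / 26.3 = 0.02636 hr⁻¹
Accumulation ratio R = 1 / (1 − e^(−kτ)) = 1 / (1 − e^(−0.02636×19.0)) = 1 / (1 − 0.6061) = 2.539
Loading dose = maintenance dose × R = 526 × 2.539 ≈ 1340 mg

1340 mg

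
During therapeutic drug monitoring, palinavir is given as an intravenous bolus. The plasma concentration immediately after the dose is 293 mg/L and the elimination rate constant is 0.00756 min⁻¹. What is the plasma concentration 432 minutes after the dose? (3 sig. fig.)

11.2 mg/L

C(t) = C₀ e^(−kt) = 293 × e^(−0.007560 × 432) = 293 × e^(−3.266) = 293 × 0.03816 ≈ 11.2 mg/L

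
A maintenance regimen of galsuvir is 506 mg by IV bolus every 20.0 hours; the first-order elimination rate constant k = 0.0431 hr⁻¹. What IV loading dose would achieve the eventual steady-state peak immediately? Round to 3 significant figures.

Accumulation ratio R = 1 / (1 − e^(−kτ)) = 1 / (1 − e^(−0.04310×20.0)) = 1 / (1 − 0.4223) = 1.731
Loading dose = maintenance dose × R = 506 × 1.731 ≈ 876 mg

876 mg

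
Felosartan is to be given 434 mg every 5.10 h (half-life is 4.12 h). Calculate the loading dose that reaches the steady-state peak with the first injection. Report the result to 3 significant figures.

k = ln 2 / 4.12 = 0.1682 h⁻¹
Accumulation ratio R = 1 / (1 − e^(−kτ)) = 1 / (1 − e^(−0.1682×5.10)) = 1 / (1 − 0.4240) = 1.736
Loading dose = maintenance dose × R = 434 × 1.736 ≈ 753 mg

753 mg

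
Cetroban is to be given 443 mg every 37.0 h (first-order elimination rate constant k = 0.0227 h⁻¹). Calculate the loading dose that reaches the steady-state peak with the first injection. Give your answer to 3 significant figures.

Accumulation ratio R = 1 / (1 − e^(−kτ)) = 1 / (1 − e^(−0.02270×37.0)) = 1 / (1 − 0.4318) = 1.760
Loading dose = maintenance dose × R = 443 × 1.760 ≈ 780 mg

780 mg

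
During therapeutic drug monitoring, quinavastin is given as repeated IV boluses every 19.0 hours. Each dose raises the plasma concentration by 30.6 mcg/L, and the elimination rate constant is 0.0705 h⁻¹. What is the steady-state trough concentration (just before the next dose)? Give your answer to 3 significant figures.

Fraction remaining after one interval: e^(−kτ) = e^(−0.07050 × 19.0) = 0.2620
R = 1 / (1 − 0.2620) = 1.355
Css,max = 30.6 × 1.355 = 41.46 mcg/L
Css,min = Css,max × e^(−kτ) = 41.46 × 0.2620 ≈ 10.9 mcg/L

10.9 mcg/L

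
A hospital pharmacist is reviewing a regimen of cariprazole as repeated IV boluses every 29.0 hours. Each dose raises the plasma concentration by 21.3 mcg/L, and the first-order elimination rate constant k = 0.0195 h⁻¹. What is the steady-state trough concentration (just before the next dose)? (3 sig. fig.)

28.0 mcg/L

Fraction remaining after one interval: e^(−kτ) = e^(−0.01950 × 29.0) = 0.5681
R = 1 / (1 − 0.5681) = 2.315
Css,max = 21.3 × 2.315 = 49.31 mcg/L
Css,min = Css,max × e^(−kτ) = 49.31 × 0.5681 ≈ 28.0 mcg/L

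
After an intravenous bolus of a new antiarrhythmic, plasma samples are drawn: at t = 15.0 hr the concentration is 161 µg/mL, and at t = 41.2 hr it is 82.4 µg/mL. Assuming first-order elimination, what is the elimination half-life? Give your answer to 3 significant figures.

k = ln(C₁/C₂) / (t₂ − t₁) = ln(161/82.4) / (41.2 − 15.0)
  = 0.6698 / 26.20 = 0.02557 hr⁻¹
t½ = ln 2 / k = ln 2 / 0.02557 ≈ 27.1 hours

27.1 hours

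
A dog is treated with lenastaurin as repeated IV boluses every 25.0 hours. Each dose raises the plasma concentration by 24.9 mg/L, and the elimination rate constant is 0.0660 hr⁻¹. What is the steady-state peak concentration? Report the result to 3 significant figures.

Fraction remaining after one interval: e^(−kτ) = e^(−0.06600 × 25.0) = 0.1920
R = 1 / (1 − 0.1920) = 1.238
Css,max = 24.9 × 1.238 ≈ 30.8 mg/L

30.8 mg/L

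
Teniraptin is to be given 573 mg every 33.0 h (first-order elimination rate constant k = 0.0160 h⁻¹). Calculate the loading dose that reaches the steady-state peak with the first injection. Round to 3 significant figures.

1400 mg

Accumulation ratio R = 1 / (1 − e^(−kτ)) = 1 / (1 − e^(−0.01600×33.0)) = 1 / (1 − 0.5898) = 2.438
Loading dose = maintenance dose × R = 573 × 2.438 ≈ 1400 mg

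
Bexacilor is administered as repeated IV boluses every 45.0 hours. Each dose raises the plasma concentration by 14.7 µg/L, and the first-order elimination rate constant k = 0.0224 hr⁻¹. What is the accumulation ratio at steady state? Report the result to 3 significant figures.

Fraction remaining after one interval: e^(−kτ) = e^(−0.02240 × 45.0) = 0.3649
R = 1 / (1 − 0.3649) = 1 / 0.6351 ≈ 1.57

1.57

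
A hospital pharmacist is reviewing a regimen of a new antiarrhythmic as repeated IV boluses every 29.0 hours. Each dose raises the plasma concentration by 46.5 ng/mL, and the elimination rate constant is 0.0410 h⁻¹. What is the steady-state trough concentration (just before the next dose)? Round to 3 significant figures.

Fraction remaining after one interval: e^(−kτ) = e^(−0.04100 × 29.0) = 0.3045
R = 1 / (1 − 0.3045) = 1.438
Css,max = 46.5 × 1.438 = 66.86 ng/mL
Css,min = Css,max × e^(−kτ) = 66.86 × 0.3045 ≈ 20.4 ng/mL

20.4 ng/mL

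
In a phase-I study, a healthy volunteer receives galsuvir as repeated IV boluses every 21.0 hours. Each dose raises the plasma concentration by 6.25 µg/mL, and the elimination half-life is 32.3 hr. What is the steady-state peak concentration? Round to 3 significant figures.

k = ln 2 / 32.3 = 0.02146 hr⁻¹
Fraction remaining after one interval: e^(−kτ) = e^(−0.02146 × 21.0) = 0.6372
R = 1 / (1 − 0.6372) = 2.756
Css,max = 6.25 × 2.756 ≈ 17.2 µg/mL

17.2 µg/mL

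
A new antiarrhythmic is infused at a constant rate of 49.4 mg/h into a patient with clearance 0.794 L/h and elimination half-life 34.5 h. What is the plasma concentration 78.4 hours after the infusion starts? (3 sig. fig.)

49.3 mg/L

Css = rate / CL = 49.4 / 0.794 = 62.22 mg/L
k = ln 2 / 34.5 = 0.02009 h⁻¹
C(t) = Css (1 − e^(−kt)) = 62.22 × (1 − e^(−1.575)) = 62.22 × 0.7930 ≈ 49.3 mg/L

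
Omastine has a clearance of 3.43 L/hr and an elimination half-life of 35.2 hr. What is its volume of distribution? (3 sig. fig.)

174 L

k = ln 2 / t½ = ln 2 / 35.2 = 0.01969 hr⁻¹
V = CL / k = 3.43 / 0.01969 ≈ 174 L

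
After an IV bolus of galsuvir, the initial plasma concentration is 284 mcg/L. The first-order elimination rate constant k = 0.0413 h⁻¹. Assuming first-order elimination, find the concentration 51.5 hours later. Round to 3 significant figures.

C(t) = C₀ e^(−kt) = 284 × e^(−0.04130 × 51.5) = 284 × e^(−2.127) = 284 × 0.1192 ≈ 33.9 mcg/L

33.9 mcg/L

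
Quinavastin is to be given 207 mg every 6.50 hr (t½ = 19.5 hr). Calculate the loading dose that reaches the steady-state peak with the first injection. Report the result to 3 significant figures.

k = ln 2 / 19.5 = 0.03555 hr⁻¹
Accumulation ratio R = 1 / (1 − e^(−kτ)) = 1 / (1 − e^(−0.03555×6.50)) = 1 / (1 − 0.7937) = 4.847
Loading dose = maintenance dose × R = 207 × 4.847 ≈ 1000 mg

1000 mg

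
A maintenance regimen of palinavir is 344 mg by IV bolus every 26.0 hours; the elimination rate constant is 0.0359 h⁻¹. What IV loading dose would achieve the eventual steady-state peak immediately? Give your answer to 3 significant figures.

567 mg

Accumulation ratio R = 1 / (1 − e^(−kτ)) = 1 / (1 − e^(−0.03590×26.0)) = 1 / (1 − 0.3932) = 1.648
Loading dose = maintenance dose × R = 344 × 1.648 ≈ 567 mg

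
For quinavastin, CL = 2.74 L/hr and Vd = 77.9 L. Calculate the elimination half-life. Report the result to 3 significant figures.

k = CL / V = 2.74 / 77.9 = 0.03517 hr⁻¹
t½ = ln 2 / k = ln 2 / 0.03517 ≈ 19.7 hours

19.7 hours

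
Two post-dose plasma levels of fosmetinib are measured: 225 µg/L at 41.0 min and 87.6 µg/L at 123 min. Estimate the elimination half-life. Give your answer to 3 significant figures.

k = ln(C₁/C₂) / (t₂ − t₁) = ln(225/87.6) / (123 − 41.0)
  = 0.9433 / 82.00 = 0.01150 min⁻¹
t½ = ln 2 / k = ln 2 / 0.01150 ≈ 60.3 minutes

60.3 minutes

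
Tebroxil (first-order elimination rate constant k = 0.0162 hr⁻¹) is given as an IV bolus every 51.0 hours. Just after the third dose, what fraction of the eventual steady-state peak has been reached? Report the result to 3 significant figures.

0.916

f_n = 1 − e^(−nkτ) = 1 − e^(−3 × 0.01620 × 51.0) = 1 − e^(−2.479) = 1 − 0.08386 ≈ 0.916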